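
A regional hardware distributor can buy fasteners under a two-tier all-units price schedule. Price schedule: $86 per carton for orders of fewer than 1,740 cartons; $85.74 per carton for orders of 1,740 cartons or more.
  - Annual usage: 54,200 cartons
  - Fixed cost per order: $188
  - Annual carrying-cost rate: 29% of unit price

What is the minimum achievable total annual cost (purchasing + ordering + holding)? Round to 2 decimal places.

H₁ = 29%×$86 = $24.9400;  H₂ = 29%×$85.74 = $24.8646
EOQ₁ = √(2×54,200×188/24.9400) = 903.95  (< 1,740, feasible at tier 1)
EOQ₂ = √(2×54,200×188/24.8646) = 905.32  (< 1,740 → use Q = 1,740 at tier-2 price)
TC(tier 1 (EOQ₁), Q≈904.0) = $4,683,744.56
TC(tier 2, Q≈1,740.0) = $4,674,596.29
Minimum at tier 2: $4,674,596.29

$4,674,596.29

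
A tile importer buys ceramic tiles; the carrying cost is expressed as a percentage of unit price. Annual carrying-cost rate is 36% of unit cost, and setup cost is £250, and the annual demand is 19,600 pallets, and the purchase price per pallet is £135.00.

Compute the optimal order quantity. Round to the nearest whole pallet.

449 pallets

H = i·C = 0.36 × £135 = £48.6000 per pallet-year
Q* = √(2·D·S / H) = √(2·19,600·250 / 48.6) = √201,646.1 ≈ 449.05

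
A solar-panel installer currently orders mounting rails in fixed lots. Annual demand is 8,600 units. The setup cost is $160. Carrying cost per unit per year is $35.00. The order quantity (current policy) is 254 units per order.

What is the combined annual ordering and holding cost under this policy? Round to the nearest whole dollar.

Annual ordering cost = (D/Q)·S = (8,600/254) × 160 = $5,417.32
Annual holding cost  = (Q/2)·H = (254/2) × 35 = $4,445.00
Total = $5,417.32 + $4,445.00 = $9,862.32

$9,862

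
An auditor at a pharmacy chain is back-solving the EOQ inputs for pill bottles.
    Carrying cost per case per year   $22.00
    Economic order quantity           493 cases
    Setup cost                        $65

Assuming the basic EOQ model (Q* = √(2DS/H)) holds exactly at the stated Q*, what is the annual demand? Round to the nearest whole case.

41,131 cases per year

EOQ relation: Q² = 2DS/H, so rearrange for the unknown.
D = Q²H / (2S) = 493² × 22 / (2 × 65) = 41,131.37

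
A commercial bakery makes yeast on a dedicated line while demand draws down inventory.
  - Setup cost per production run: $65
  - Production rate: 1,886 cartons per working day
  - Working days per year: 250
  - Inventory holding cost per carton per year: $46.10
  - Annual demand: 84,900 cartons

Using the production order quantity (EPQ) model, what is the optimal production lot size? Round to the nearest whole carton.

540 cartons

d = 84,900/250 = 339.6000 cartons/day;  effective holding cost H(1 − d/p) = 46.1·(1 − 339.6000/1886) = 37.79907
Q* = √(2DS / H_eff) = √(2·84,900·65 / 37.79907) ≈ 540.36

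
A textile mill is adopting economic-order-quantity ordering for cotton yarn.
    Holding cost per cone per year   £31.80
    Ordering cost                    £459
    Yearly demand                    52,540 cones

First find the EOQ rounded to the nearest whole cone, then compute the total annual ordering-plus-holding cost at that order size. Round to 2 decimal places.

£39,163.36

Q* = √(2·D·S / H) = √(2·52,540·459 / 31.8) = √1,516,720.8 ≈ 1,231.55 → Q = 1,232 cones
Annual ordering cost = (D/Q)·S = (52,540/1,232) × 459 = £19,574.56
Annual holding cost  = (Q/2)·H = (1,232/2) × 31.8 = £19,588.80
Total = £19,574.56 + £19,588.80 = £39,163.36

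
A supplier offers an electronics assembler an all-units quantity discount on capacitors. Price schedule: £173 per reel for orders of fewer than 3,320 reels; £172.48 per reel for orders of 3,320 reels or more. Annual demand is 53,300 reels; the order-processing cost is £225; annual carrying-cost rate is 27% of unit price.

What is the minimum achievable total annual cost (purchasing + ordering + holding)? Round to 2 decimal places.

H₁ = 27%×£173 = £46.7100;  H₂ = 27%×£172.48 = £46.5696
EOQ₁ = √(2×53,300×225/46.7100) = 716.58  (< 3,320, feasible at tier 1)
EOQ₂ = √(2×53,300×225/46.5696) = 717.66  (< 3,320 → use Q = 3,320 at tier-2 price)
TC(tier 1 (EOQ₁), Q≈716.6) = £9,254,371.47
TC(tier 2, Q≈3,320.0) = £9,274,101.73
Minimum at tier 1 (EOQ₁): £9,254,371.47

£9,254,371.47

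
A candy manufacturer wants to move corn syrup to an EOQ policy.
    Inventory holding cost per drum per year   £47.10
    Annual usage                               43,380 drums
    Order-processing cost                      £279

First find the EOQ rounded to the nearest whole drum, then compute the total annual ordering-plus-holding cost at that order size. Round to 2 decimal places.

£33,765.43

2DS/H = 2·43,380·279/47.1 = 513,928.66
EOQ = √513,928.66 ≈ 716.89 → Q = 717 drums
Orders/yr = 43,380/717 = 60.502; ordering cost = 60.502 × £279 = £16,880.08
Average inventory = 717/2 = 358.5; holding cost = 358.5 × £47.1 = £16,885.35
Total = £16,880.08 + £16,885.35 = £33,765.43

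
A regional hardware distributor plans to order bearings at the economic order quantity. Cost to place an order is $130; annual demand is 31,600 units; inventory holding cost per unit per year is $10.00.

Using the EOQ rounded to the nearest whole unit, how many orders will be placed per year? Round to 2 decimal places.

34.88 orders per year

EOQ = √(2DS/H) = √(2 × 31,600 × 130 / 10)
    = √(821,600.00) ≈ 906.42 → Q = 906
Orders per year = D/Q = 31,600 / 906 = 34.879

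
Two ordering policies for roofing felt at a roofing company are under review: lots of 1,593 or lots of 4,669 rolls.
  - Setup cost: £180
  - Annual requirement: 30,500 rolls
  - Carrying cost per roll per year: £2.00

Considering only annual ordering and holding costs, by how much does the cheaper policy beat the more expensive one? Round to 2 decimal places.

Annual cost at Q: ordering D·S/Q plus holding Q·H/2.
TC(1,593) = (30,500/1,593)×180 + (1,593/2)×2 = £5,039.33
TC(4,669) = (30,500/4,669)×180 + (4,669/2)×2 = £5,844.84
Cheaper: Q = 1,593.  Difference = £805.51

£805.51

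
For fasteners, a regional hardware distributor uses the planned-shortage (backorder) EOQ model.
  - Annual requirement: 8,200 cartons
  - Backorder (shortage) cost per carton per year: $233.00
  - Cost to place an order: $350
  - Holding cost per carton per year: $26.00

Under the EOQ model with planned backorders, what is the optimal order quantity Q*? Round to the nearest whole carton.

Q* = √(2DS/H) · √((H + b)/b)
   = √(2 × 8,200 × 350 / 26) · √((26 + 233) / 233)
   = 469.861 × 1.0543 ≈ 495.38

495 cartons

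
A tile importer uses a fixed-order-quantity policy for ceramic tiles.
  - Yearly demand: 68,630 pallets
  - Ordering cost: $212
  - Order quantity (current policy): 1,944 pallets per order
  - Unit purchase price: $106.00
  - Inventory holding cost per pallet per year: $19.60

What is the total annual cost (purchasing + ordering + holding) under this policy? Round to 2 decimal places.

Annual ordering cost = (D/Q)·S = (68,630/1,944) × 212 = $7,484.34
Annual holding cost  = (Q/2)·H = (1,944/2) × 19.6 = $19,051.20
Purchase cost = D·C = 68,630 × 106 = $7,274,780.00
Total = $7,484.34 + $19,051.20 + $7,274,780.00 = $7,301,315.54

$7,301,315.54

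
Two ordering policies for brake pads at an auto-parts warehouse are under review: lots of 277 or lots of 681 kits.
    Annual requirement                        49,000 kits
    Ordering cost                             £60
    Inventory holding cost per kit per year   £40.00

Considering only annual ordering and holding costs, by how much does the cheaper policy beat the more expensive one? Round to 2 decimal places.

TC(Q) = (D/Q)S + (Q/2)H
TC(277) = (49,000/277)×60 + (277/2)×40 = £16,153.72
TC(681) = (49,000/681)×60 + (681/2)×40 = £17,937.18
|ΔTC| = |£16,153.72 − £17,937.18| = £1,783.46

£1,783.46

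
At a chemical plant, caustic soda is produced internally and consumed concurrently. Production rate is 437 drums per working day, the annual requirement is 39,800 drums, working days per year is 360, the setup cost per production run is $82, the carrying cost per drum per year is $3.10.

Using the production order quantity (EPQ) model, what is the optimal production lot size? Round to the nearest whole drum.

Daily demand d = 39,800/360 = 110.556; p = 437; 1 − d/p = 0.74701
EPQ = √(2DS / (H(1 − d/p)))
    = √(2 × 39,800 × 82 / (3.1 × 0.74701)) ≈ 1,678.88

1,679 drums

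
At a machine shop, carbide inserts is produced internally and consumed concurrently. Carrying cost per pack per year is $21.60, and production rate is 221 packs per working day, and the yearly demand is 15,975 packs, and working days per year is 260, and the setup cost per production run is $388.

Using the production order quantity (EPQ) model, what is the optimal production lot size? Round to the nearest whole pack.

d = 15,975/260 = 61.4423 packs/day;  effective holding cost H(1 − d/p) = 21.6·(1 − 61.4423/221) = 15.59478
Q* = √(2DS / H_eff) = √(2·15,975·388 / 15.59478) ≈ 891.58

892 packs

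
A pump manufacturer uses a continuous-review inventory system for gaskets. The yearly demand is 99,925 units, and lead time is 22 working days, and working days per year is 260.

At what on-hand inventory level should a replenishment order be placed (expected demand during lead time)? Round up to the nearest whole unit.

8,456 units

Daily demand d = 99,925 / 260 = 384.327 units/day
Demand during lead time = 384.327 × 22 = 8,455.19
Reorder point = 8,455.19 → round up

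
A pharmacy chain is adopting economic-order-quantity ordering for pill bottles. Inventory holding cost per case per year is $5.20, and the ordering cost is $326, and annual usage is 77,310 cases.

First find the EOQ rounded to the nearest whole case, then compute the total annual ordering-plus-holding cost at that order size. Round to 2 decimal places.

$16,189.87

Q* = √(2·D·S / H) = √(2·77,310·326 / 5.2) = √9,693,484.6 ≈ 3,113.44 → Q = 3,113 cases
Orders/yr = 77,310/3,113 = 24.835; ordering cost = 24.835 × $326 = $8,096.07
Average inventory = 3,113/2 = 1556.5; holding cost = 1556.5 × $5.2 = $8,093.80
Total = $8,096.07 + $8,093.80 = $16,189.87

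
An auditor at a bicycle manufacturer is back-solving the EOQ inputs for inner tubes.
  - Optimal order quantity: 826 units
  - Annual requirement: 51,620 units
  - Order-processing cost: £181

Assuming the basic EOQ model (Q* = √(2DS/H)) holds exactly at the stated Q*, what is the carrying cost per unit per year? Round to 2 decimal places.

From Q* = √(2DS/H) ⇒ Q*² = 2DS/H.
H = 2DS / Q² = 2 × 51,620 × 181 / 826² = 27.3884

£27.39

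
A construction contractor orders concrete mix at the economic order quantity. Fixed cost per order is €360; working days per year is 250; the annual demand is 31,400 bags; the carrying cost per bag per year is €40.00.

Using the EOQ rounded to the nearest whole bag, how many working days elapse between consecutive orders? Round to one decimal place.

Optimal lot size Q* = (2 × 31,400 × €360 / €40)^½ ≈ 751.80 → Q = 752 bags
T = Q/D × 250 days = 752/31,400 × 250 = 5.987 days

6.0 days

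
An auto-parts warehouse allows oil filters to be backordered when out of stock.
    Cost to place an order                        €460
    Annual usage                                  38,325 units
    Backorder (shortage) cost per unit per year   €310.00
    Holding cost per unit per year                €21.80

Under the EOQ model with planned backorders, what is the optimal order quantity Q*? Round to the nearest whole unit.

Q* = √(2DS/H) · √((H + b)/b)
   = √(2 × 38,325 × 460 / 21.8) · √((21.8 + 310) / 310)
   = 1,271.765 × 1.0346 ≈ 1,315.72

1,316 units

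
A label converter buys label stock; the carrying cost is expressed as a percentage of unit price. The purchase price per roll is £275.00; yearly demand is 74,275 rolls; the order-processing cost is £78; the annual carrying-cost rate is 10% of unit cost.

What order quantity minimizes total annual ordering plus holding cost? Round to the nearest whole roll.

649 rolls

Holding cost per roll per year: H = 10% × £275 = £27.5000
EOQ = √(2DS/H) = √(2 × 74,275 × 78 / 27.5)
    = √(421,341.82) ≈ 649.11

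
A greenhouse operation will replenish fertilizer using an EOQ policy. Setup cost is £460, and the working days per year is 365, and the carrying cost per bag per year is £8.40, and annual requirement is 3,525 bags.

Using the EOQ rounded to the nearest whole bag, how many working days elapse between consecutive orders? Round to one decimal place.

Q* = √(2·D·S / H) = √(2·3,525·460 / 8.4) = √386,071.4 ≈ 621.35 → Q = 621 bags
T = Q/D × 365 days = 621/3,525 × 365 = 64.302 days

64.3 days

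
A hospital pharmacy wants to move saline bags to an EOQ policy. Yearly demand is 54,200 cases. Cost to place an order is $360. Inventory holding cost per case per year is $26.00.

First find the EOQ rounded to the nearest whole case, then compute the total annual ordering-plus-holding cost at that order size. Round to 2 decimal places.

$31,853.16

Q* = √(2·D·S / H) = √(2·54,200·360 / 26) = √1,500,923.1 ≈ 1,225.12 → Q = 1,225 cases
Annual ordering cost = (D/Q)·S = (54,200/1,225) × 360 = $15,928.16
Annual holding cost  = (Q/2)·H = (1,225/2) × 26 = $15,925.00
Total = $15,928.16 + $15,925.00 = $31,853.16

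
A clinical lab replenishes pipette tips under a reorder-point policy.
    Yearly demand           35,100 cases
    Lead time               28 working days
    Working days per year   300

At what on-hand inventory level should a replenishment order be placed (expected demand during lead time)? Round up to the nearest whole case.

3,276 cases

Daily demand d = 35,100 / 300 = 117.000 cases/day
Demand during lead time = 117.000 × 28 = 3,276.00
Reorder point = 3,276.00 → round up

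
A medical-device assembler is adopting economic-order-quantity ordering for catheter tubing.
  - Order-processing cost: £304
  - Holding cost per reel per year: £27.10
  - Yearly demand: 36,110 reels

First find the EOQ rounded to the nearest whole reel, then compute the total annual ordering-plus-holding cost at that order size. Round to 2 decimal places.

£24,392.16

2DS/H = 2·36,110·304/27.1 = 810,143.17
EOQ = √810,143.17 ≈ 900.08 → Q = 900 reels
Annual ordering cost = (D/Q)·S = (36,110/900) × 304 = £12,197.16
Annual holding cost  = (Q/2)·H = (900/2) × 27.1 = £12,195.00
Total = £12,197.16 + £12,195.00 = £24,392.16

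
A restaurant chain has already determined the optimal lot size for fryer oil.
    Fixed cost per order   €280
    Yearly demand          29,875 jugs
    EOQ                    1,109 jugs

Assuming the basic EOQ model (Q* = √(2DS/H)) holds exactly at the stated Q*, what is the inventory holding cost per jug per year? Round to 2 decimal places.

EOQ relation: Q² = 2DS/H, so rearrange for the unknown.
H = 2DS / Q² = 2 × 29,875 × 280 / 1,109² = 13.6029

€13.60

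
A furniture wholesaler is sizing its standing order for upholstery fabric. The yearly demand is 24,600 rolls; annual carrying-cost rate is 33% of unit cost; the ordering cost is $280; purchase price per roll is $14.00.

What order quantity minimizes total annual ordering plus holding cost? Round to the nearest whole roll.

1,727 rolls

Holding cost per roll per year: H = 33% × $14 = $4.6200
Q* = √(2·D·S / H) = √(2·24,600·280 / 4.62) = √2,981,818.2 ≈ 1,726.79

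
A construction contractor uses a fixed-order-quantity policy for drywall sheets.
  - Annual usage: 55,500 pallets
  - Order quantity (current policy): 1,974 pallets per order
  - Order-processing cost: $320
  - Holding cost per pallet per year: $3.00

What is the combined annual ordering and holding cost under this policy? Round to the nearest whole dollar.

Annual ordering cost = (D/Q)·S = (55,500/1,974) × 320 = $8,996.96
Annual holding cost  = (Q/2)·H = (1,974/2) × 3 = $2,961.00
Total = $8,996.96 + $2,961.00 = $11,957.96

$11,958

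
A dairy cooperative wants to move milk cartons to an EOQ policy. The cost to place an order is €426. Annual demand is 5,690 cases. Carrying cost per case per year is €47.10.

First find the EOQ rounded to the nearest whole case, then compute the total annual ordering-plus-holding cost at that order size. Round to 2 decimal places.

Optimal lot size Q* = (2 × 5,690 × €426 / €47.1)^½ ≈ 320.82 → Q = 321 cases
Orders/yr = 5,690/321 = 17.726; ordering cost = 17.726 × €426 = €7,551.21
Average inventory = 321/2 = 160.5; holding cost = 160.5 × €47.1 = €7,559.55
Total = €7,551.21 + €7,559.55 = €15,110.76

€15,110.76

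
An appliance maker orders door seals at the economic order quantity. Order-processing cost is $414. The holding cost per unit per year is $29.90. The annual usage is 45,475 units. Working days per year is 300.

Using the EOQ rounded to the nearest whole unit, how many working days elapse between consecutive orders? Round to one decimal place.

2DS/H = 2·45,475·414/29.9 = 1,259,307.69
EOQ = √1,259,307.69 ≈ 1,122.19 → Q = 1,122 units
Cycle time = (working days × Q)/D = (300 × 1,122) / 45,475 = 7.402 days

7.4 days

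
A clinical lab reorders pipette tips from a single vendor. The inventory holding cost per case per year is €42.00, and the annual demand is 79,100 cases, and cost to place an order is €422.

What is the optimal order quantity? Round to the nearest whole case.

1,261 cases

EOQ = √(2DS/H) = √(2 × 79,100 × 422 / 42)
    = √(1,589,533.33) ≈ 1,260.77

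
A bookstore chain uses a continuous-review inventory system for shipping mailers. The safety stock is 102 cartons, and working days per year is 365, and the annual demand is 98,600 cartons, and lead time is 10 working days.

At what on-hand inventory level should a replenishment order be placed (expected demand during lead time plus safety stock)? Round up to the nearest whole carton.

Daily demand d = 98,600 / 365 = 270.137 cartons/day
Demand during lead time = 270.137 × 10 = 2,701.37
Reorder point = 2,701.37 + 102 = 2,803.37 → round up

2,804 cartons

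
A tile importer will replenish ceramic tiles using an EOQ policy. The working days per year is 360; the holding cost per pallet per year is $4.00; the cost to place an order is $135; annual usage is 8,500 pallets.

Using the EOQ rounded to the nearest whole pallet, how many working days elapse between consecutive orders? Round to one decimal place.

2DS/H = 2·8,500·135/4 = 573,750.00
EOQ = √573,750.00 ≈ 757.46 → Q = 757 pallets
Cycle time = (working days × Q)/D = (360 × 757) / 8,500 = 32.061 days

32.1 days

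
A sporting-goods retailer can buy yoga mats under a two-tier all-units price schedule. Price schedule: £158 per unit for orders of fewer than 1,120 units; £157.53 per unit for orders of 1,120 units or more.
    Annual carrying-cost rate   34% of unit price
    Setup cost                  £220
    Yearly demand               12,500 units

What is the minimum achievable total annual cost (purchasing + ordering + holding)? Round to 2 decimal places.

H₁ = 34%×£158 = £53.7200;  H₂ = 34%×£157.53 = £53.5602
EOQ₁ = √(2×12,500×220/53.7200) = 319.97  (< 1,120, feasible at tier 1)
EOQ₂ = √(2×12,500×220/53.5602) = 320.45  (< 1,120 → use Q = 1,120 at tier-2 price)
TC(tier 1 (EOQ₁), Q≈320.0) = £1,992,188.95
TC(tier 2, Q≈1,120.0) = £2,001,574.07
Minimum at tier 1 (EOQ₁): £1,992,188.95

£1,992,188.95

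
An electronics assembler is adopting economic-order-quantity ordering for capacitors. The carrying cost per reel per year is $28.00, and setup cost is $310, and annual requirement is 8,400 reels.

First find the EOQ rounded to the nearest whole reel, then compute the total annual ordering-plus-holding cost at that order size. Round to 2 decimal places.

Optimal lot size Q* = (2 × 8,400 × $310 / $28)^½ ≈ 431.28 → Q = 431 reels
Ordering: D/Q × S = 8,400/431 × $310 = $6,041.76
Holding:  Q/2 × H = 431/2 × $28 = $6,034.00
Total = $6,041.76 + $6,034.00 = $12,075.76

$12,075.76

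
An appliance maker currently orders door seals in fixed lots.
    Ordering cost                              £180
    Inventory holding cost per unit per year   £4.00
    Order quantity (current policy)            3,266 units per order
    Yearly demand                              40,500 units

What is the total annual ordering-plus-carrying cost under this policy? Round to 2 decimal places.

£8,764.09

Annual ordering cost = (D/Q)·S = (40,500/3,266) × 180 = £2,232.09
Annual holding cost  = (Q/2)·H = (3,266/2) × 4 = £6,532.00
Total = £2,232.09 + £6,532.00 = £8,764.09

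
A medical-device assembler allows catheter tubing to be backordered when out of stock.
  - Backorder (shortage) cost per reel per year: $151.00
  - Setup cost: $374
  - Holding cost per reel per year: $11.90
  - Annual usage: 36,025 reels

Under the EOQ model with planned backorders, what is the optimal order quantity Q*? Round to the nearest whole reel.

1,563 reels

Q* = √(2DS/H) · √((H + b)/b)
   = √(2 × 36,025 × 374 / 11.9) · √((11.9 + 151) / 151)
   = 1,504.802 × 1.0387 ≈ 1,562.97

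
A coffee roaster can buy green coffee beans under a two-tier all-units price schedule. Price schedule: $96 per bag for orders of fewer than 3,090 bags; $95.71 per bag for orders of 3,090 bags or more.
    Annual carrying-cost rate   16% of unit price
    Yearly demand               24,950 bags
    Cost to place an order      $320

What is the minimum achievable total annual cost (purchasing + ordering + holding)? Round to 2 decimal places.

$2,410,861.05

H₁ = 16%×$96 = $15.3600;  H₂ = 16%×$95.71 = $15.3136
EOQ₁ = √(2×24,950×320/15.3600) = 1,019.60  (< 3,090, feasible at tier 1)
EOQ₂ = √(2×24,950×320/15.3136) = 1,021.14  (< 3,090 → use Q = 3,090 at tier-2 price)
TC(tier 1 (EOQ₁), Q≈1,019.6) = $2,410,861.05
TC(tier 2, Q≈3,090.0) = $2,414,207.83
Minimum at tier 1 (EOQ₁): $2,410,861.05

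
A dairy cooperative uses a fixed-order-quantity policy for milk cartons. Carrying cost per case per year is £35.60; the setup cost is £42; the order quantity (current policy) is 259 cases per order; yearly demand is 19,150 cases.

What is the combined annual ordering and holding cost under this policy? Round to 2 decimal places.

Annual ordering cost = (D/Q)·S = (19,150/259) × 42 = £3,105.41
Annual holding cost  = (Q/2)·H = (259/2) × 35.6 = £4,610.20
Total = £3,105.41 + £4,610.20 = £7,715.61

£7,715.61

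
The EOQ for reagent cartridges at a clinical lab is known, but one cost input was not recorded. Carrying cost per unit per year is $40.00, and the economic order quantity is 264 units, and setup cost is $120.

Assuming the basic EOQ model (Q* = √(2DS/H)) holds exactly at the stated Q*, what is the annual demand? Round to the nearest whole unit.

11,616 units per year

Since Q* = (2DS/H)^½, squaring gives Q*²·H = 2DS.
D = Q²H / (2S) = 264² × 40 / (2 × 120) = 11,616.00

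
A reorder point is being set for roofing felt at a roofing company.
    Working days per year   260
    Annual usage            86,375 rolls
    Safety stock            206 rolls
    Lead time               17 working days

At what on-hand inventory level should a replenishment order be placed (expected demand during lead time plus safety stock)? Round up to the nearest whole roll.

5,854 rolls

Daily demand d = 86,375 / 260 = 332.212 rolls/day
Demand during lead time = 332.212 × 17 = 5,647.60
Reorder point = 5,647.60 + 206 = 5,853.60 → round up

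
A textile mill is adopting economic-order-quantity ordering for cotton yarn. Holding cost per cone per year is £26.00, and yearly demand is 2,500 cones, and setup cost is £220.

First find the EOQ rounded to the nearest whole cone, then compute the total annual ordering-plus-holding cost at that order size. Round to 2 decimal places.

Q* = √(2·D·S / H) = √(2·2,500·220 / 26) = √42,307.7 ≈ 205.69 → Q = 206 cones
Orders/yr = 2,500/206 = 12.136; ordering cost = 12.136 × £220 = £2,669.90
Average inventory = 206/2 = 103; holding cost = 103 × £26 = £2,678.00
Total = £2,669.90 + £2,678.00 = £5,347.90

£5,347.90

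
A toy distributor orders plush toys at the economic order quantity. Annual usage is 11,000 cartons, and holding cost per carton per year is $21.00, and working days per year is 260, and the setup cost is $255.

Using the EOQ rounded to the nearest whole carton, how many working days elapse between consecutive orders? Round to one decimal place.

12.2 days

2DS/H = 2·11,000·255/21 = 267,142.86
EOQ = √267,142.86 ≈ 516.86 → Q = 517 cartons
Cycle time = (working days × Q)/D = (260 × 517) / 11,000 = 12.220 days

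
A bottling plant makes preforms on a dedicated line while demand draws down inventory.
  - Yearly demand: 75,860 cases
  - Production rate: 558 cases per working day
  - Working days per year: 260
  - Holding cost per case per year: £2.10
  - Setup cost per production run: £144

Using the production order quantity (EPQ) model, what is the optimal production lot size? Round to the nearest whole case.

d = 75,860/260 = 291.7692 cases/day;  effective holding cost H(1 − d/p) = 2.1·(1 − 291.7692/558) = 1.00194
Q* = √(2DS / H_eff) = √(2·75,860·144 / 1.00194) ≈ 4,669.61

4,670 cases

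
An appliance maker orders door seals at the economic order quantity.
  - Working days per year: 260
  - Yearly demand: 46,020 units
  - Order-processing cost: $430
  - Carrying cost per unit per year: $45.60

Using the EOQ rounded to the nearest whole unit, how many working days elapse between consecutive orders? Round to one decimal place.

5.3 days

2DS/H = 2·46,020·430/45.6 = 867,921.05
EOQ = √867,921.05 ≈ 931.62 → Q = 932 units
T = Q/D × 260 days = 932/46,020 × 260 = 5.266 days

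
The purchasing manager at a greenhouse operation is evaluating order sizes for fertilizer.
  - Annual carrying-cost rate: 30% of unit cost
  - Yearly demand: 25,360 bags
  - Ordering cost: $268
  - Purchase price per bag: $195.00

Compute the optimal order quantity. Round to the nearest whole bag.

H = i·C = 0.3 × $195 = $58.5000 per bag-year
EOQ = √(2DS/H) = √(2 × 25,360 × 268 / 58.5)
    = √(232,358.29) ≈ 482.04

482 bags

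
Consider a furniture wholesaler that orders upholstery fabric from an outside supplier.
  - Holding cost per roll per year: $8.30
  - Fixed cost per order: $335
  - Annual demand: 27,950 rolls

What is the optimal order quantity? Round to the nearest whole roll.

Optimal lot size Q* = (2 × 27,950 × $335 / $8.3)^½ ≈ 1,502.07

1,502 rolls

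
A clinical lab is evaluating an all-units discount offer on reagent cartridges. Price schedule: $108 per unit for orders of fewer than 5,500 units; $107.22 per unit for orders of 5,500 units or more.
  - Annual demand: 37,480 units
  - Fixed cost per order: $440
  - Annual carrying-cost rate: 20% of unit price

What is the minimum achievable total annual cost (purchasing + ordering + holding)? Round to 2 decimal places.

$4,074,531.19

H₁ = 20%×$108 = $21.6000;  H₂ = 20%×$107.22 = $21.4440
EOQ₁ = √(2×37,480×440/21.6000) = 1,235.70  (< 5,500, feasible at tier 1)
EOQ₂ = √(2×37,480×440/21.4440) = 1,240.19  (< 5,500 → use Q = 5,500 at tier-2 price)
TC(tier 1 (EOQ₁), Q≈1,235.7) = $4,074,531.19
TC(tier 2, Q≈5,500.0) = $4,080,575.00
Minimum at tier 1 (EOQ₁): $4,074,531.19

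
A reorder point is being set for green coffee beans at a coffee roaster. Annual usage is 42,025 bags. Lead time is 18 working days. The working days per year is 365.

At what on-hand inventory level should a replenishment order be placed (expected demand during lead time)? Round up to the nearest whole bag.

2,073 bags

Daily demand d = 42,025 / 365 = 115.137 bags/day
Demand during lead time = 115.137 × 18 = 2,072.47
Reorder point = 2,072.47 → round up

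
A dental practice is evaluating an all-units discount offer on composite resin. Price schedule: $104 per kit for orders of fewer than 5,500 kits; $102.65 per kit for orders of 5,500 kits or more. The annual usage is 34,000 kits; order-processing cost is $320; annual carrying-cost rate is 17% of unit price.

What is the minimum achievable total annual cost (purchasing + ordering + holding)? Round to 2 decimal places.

H₁ = 17%×$104 = $17.6800;  H₂ = 17%×$102.65 = $17.4505
EOQ₁ = √(2×34,000×320/17.6800) = 1,109.40  (< 5,500, feasible at tier 1)
EOQ₂ = √(2×34,000×320/17.4505) = 1,116.67  (< 5,500 → use Q = 5,500 at tier-2 price)
TC(tier 1 (EOQ₁), Q≈1,109.4) = $3,555,614.20
TC(tier 2, Q≈5,500.0) = $3,540,067.06
Minimum at tier 2: $3,540,067.06

$3,540,067.06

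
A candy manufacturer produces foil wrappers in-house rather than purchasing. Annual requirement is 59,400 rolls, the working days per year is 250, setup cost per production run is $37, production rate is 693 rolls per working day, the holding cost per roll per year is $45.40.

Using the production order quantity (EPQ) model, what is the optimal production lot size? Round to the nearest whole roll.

384 rolls

Daily demand d = 59,400/250 = 237.600; p = 693; 1 − d/p = 0.65714
EPQ = √(2DS / (H(1 − d/p)))
    = √(2 × 59,400 × 37 / (45.4 × 0.65714)) ≈ 383.84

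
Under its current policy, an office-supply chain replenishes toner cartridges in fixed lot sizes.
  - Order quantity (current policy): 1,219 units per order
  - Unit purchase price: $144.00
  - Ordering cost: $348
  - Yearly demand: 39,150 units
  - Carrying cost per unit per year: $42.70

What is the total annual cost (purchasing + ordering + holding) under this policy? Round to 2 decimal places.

$5,674,802.19

Annual ordering cost = (D/Q)·S = (39,150/1,219) × 348 = $11,176.54
Annual holding cost  = (Q/2)·H = (1,219/2) × 42.7 = $26,025.65
Purchase cost = D·C = 39,150 × 144 = $5,637,600.00
Total = $11,176.54 + $26,025.65 + $5,637,600.00 = $5,674,802.19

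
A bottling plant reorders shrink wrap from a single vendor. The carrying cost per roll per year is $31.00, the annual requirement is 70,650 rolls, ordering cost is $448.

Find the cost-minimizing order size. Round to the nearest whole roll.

Optimal lot size Q* = (2 × 70,650 × $448 / $31)^½ ≈ 1,428.99

1,429 rolls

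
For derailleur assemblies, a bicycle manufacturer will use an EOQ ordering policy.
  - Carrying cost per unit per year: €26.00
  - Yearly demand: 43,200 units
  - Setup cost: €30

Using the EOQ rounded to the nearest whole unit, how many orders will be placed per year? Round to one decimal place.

136.7 orders per year

Optimal lot size Q* = (2 × 43,200 × €30 / €26)^½ ≈ 315.74 → Q = 316
N = D/Q = 43,200/316 ≈ 136.709 orders/yr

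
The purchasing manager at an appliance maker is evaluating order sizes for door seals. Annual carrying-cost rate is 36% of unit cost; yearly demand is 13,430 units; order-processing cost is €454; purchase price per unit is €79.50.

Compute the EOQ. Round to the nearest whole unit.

653 units

Carrying cost H = €79.5 × 36% = €28.6200/unit/yr
EOQ = √(2DS/H) = √(2 × 13,430 × 454 / 28.62)
    = √(426,081.06) ≈ 652.75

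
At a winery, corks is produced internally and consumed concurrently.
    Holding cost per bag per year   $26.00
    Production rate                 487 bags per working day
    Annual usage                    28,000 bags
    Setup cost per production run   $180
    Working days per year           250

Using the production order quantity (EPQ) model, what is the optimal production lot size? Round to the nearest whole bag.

710 bags

Daily demand d = 28,000/250 = 112.000; p = 487; 1 − d/p = 0.77002
EPQ = √(2DS / (H(1 − d/p)))
    = √(2 × 28,000 × 180 / (26 × 0.77002)) ≈ 709.57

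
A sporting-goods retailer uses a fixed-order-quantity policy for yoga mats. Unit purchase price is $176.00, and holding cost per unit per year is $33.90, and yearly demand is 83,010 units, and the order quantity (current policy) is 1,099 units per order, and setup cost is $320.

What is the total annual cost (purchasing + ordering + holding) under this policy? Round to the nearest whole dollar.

Ordering: D/Q × S = 83,010/1,099 × $320 = $24,170.34
Holding:  Q/2 × H = 1,099/2 × $33.9 = $18,628.05
Purchase cost = D·C = 83,010 × 176 = $14,609,760.00
Total = $24,170.34 + $18,628.05 + $14,609,760.00 = $14,652,558.39

$14,652,558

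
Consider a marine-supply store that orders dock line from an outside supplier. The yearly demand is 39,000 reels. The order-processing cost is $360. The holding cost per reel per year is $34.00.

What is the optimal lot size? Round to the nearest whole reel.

909 reels

Q* = √(2·D·S / H) = √(2·39,000·360 / 34) = √825,882.4 ≈ 908.78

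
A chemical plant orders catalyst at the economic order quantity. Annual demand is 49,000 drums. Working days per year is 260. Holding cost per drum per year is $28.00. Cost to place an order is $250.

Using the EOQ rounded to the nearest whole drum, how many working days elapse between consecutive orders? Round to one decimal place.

5.0 days

EOQ = √(2DS/H) = √(2 × 49,000 × 250 / 28)
    = √(875,000.00) ≈ 935.41 → Q = 935 drums
Days between orders = 260 / (D/Q) = 260 / 52.406 ≈ 4.961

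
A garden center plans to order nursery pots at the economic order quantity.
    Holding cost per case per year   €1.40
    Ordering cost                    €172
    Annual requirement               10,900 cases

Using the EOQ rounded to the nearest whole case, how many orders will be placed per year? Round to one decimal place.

Optimal lot size Q* = (2 × 10,900 × €172 / €1.4)^½ ≈ 1,636.55 → Q = 1,637
N = D/Q = 10,900/1,637 ≈ 6.659 orders/yr

6.7 orders per year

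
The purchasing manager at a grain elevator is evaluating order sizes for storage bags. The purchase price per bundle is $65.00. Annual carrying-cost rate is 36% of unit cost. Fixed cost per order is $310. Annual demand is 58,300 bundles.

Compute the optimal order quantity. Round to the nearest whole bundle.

H = i·C = 0.36 × $65 = $23.4000 per bundle-year
EOQ = √(2DS/H) = √(2 × 58,300 × 310 / 23.4)
    = √(1,544,700.85) ≈ 1,242.86

1,243 bundles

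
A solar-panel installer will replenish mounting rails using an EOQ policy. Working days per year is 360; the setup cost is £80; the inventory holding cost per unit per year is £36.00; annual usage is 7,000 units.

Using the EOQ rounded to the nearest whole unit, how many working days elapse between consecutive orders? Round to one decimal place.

EOQ = √(2DS/H) = √(2 × 7,000 × 80 / 36)
    = √(31,111.11) ≈ 176.38 → Q = 176 units
Days between orders = 360 / (D/Q) = 360 / 39.773 ≈ 9.051

9.1 days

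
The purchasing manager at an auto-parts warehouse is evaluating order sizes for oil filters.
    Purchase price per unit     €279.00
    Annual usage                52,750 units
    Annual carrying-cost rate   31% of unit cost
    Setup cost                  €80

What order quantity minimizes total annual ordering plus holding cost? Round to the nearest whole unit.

312 units

Holding cost per unit per year: H = 31% × €279 = €86.4900
Q* = √(2·D·S / H) = √(2·52,750·80 / 86.49) = √97,583.5 ≈ 312.38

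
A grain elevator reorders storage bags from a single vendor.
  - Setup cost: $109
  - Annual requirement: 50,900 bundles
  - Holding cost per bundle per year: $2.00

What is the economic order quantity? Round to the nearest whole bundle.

EOQ = √(2DS/H) = √(2 × 50,900 × 109 / 2)
    = √(5,548,100.00) ≈ 2,355.44

2,355 bundles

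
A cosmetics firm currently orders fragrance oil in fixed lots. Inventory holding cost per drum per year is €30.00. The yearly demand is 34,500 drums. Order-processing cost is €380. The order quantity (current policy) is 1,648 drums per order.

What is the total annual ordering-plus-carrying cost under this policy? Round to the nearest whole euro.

€32,675

Ordering: D/Q × S = 34,500/1,648 × €380 = €7,955.10
Holding:  Q/2 × H = 1,648/2 × €30 = €24,720.00
Total = €7,955.10 + €24,720.00 = €32,675.10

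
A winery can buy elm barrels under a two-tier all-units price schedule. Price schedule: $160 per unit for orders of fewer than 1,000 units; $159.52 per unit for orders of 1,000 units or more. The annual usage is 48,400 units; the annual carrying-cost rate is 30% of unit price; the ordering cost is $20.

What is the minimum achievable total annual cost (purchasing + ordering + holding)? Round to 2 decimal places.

H₁ = 30%×$160 = $48.0000;  H₂ = 30%×$159.52 = $47.8560
EOQ₁ = √(2×48,400×20/48.0000) = 200.83  (< 1,000, feasible at tier 1)
EOQ₂ = √(2×48,400×20/47.8560) = 201.13  (< 1,000 → use Q = 1,000 at tier-2 price)
TC(tier 1 (EOQ₁), Q≈200.8) = $7,753,639.92
TC(tier 2, Q≈1,000.0) = $7,745,664.00
Minimum at tier 2: $7,745,664.00

$7,745,664.00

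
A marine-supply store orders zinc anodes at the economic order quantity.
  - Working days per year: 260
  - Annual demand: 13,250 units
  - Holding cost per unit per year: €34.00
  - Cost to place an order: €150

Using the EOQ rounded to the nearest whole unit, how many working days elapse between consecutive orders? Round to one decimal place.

Q* = √(2·D·S / H) = √(2·13,250·150 / 34) = √116,911.8 ≈ 341.92 → Q = 342 units
Cycle time = (working days × Q)/D = (260 × 342) / 13,250 = 6.711 days

6.7 days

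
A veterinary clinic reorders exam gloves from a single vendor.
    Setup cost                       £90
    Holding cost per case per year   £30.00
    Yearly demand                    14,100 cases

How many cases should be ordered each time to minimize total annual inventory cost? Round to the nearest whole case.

291 cases

Q* = √(2·D·S / H) = √(2·14,100·90 / 30) = √84,600.0 ≈ 290.86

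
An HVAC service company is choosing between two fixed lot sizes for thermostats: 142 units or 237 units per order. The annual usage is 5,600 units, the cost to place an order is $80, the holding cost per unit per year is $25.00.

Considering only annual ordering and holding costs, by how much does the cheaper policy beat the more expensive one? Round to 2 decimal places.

TC(Q) = (D/Q)S + (Q/2)H
TC(142) = (5,600/142)×80 + (142/2)×25 = $4,929.93
TC(237) = (5,600/237)×80 + (237/2)×25 = $4,852.80
|ΔTC| = |$4,929.93 − $4,852.80| = $77.13

$77.13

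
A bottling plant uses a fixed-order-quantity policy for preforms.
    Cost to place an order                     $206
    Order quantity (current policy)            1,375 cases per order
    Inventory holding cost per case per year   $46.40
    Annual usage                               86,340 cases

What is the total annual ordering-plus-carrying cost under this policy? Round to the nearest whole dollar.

Annual ordering cost = (D/Q)·S = (86,340/1,375) × 206 = $12,935.30
Annual holding cost  = (Q/2)·H = (1,375/2) × 46.4 = $31,900.00
Total = $12,935.30 + $31,900.00 = $44,835.30

$44,835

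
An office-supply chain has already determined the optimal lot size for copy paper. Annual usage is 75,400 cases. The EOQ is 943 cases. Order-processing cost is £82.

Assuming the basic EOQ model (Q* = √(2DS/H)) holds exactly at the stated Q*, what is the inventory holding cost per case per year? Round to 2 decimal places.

£13.91

From Q* = √(2DS/H) ⇒ Q*² = 2DS/H.
H = 2DS / Q² = 2 × 75,400 × 82 / 943² = 13.9057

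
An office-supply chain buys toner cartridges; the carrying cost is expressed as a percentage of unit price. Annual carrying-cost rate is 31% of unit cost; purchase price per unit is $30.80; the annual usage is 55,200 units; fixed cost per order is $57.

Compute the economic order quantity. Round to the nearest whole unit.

Carrying cost H = $30.8 × 31% = $9.5480/unit/yr
Optimal lot size Q* = (2 × 55,200 × $57 / $9.548)^½ ≈ 811.83

812 units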